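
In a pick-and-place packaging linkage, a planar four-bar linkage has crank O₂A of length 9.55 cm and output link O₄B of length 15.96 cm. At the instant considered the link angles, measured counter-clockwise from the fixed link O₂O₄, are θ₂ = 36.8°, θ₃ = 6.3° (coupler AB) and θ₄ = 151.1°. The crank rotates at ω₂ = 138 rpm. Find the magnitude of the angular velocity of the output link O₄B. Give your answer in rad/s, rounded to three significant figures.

7.61

ω₂ = 14.45 rad/s (from 138 rpm).
Differentiating the loop-closure r₂e^{iθ₂}+r₃e^{iθ₃}=r₁+r₄e^{iθ₄} gives r₂ω₂e^{iθ₂}+r₃ω₃e^{iθ₃}=r₄ω₄e^{iθ₄}.
Eliminating the other unknown: ω₄ = r₂ω₂ sin(θ₂−θ₃) / [r₄ sin(θ₄−θ₃)].
Numerator sine = +0.50754; denominator sine = +0.57643.
Result = 0.0955·14.45·(+0.50754) / (0.1596·(+0.57643)) = +7.6138 rad/s; magnitude 7.6138 rad/s.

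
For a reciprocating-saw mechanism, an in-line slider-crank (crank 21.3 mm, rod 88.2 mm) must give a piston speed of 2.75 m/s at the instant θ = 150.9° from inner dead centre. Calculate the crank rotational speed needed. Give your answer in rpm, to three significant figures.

For an in-line slider-crank, |v_piston| = rω|sinθ|·[1 + r cosθ/√(L² − r² sin²θ)].
With r = 0.0213 m, L = 0.0882 m, θ = 150.9°: the bracketed kinematic factor |dx/dθ| = 0.0081578 m.
ω = v/|dx/dθ| = 2.75/0.0081578 = 337.1 rad/s.
N = 60ω/(2π) = 3219.1 rpm.

3220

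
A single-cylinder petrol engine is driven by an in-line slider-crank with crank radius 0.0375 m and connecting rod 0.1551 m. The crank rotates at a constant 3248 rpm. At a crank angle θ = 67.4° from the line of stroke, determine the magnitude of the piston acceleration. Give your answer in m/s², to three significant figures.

917

ω = 2π·3248/60 = 340.1 rad/s
x(θ) = r cosθ + √(L² − r² sin²θ); with ω constant, a = ω²·d²x/dθ².
d²x/dθ² = −r cosθ − r²(cos2θ)/√u − r⁴ sin²2θ/(4u^{3/2}),  u = L² − r² sin²θ = 0.0228574 m².
Substituting r = 0.0375 m, L = 0.1551 m, θ = 67.4°: d²x/dθ² = -0.007929 m.
a = ω²·d²x/dθ² = (340.1)²·(-0.007929) = -917.29 m/s²;  |a| = 917.29 m/s².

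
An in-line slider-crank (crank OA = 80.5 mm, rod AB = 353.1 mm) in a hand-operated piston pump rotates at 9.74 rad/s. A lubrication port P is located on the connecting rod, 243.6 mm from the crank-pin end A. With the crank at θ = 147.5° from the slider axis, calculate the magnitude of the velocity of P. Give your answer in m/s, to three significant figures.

0.419

ω = 9.74 rad/s.  Crank-pin speed |V_A| = rω = 0.78407 m/s, perpendicular to OA.
Rod angle: sinφ = −(r/L) sinθ ⇒ φ = -7.036°; ω_rod = −rω cosθ/√(L²−r²sin²θ) = +1.887 rad/s.
V_P = V_A + ω_rod × AP, with AP = 0.2436 m along the rod.
Components: V_Px = −rω sinθ − a·ω_rod·sinφ = -0.36497 m/s;  V_Py = rω cosθ + a·ω_rod·cosφ = -0.20507 m/s.
|V_P| = √(V_Px² + V_Py²) = 0.41864 m/s.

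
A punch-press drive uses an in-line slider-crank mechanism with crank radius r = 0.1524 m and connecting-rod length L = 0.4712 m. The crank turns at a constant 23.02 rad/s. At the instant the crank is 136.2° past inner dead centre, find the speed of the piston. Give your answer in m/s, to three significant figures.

1.85

ω = 23.02 rad/s
For an in-line slider-crank, x = r cosθ + √(L² − r² sin²θ), so v = −rω sinθ·[1 + r cosθ/√(L² − r² sin²θ)].
With r = 0.1524 m, L = 0.4712 m, θ = 136.2°: √(L² − r² sin²θ) = 0.45924 m.
v = −0.1524·23.02·0.69214·[1 + 0.1524·-0.72176/0.45924] = -1.8466 m/s.
|v| = 1.8466 m/s.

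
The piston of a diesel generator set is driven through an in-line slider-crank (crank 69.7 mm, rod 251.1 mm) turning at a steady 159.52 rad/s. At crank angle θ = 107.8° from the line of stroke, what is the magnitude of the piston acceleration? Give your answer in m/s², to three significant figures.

ω = 159.5 rad/s
x(θ) = r cosθ + √(L² − r² sin²θ); with ω constant, a = ω²·d²x/dθ².
d²x/dθ² = −r cosθ − r²(cos2θ)/√u − r⁴ sin²2θ/(4u^{3/2}),  u = L² − r² sin²θ = 0.0586471 m².
Substituting r = 0.0697 m, L = 0.2511 m, θ = 107.8°: d²x/dθ² = +0.037477 m.
a = ω²·d²x/dθ² = (159.5)²·(+0.037477) = +953.67 m/s²;  |a| = 953.67 m/s².

954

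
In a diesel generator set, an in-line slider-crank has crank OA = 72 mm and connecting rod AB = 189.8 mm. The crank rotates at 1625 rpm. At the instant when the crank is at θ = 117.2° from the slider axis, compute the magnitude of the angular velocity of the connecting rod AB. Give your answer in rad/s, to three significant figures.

ω = 170.2 rad/s (converted from 1625 rpm).
The rod makes angle φ with the slider axis where L sinφ = r sinθ; differentiating, L cosφ·φ̇ = r ω cosθ.
L cosφ = √(L² − r² sin²θ) = 0.17867 m.
|ω_rod| = r ω |cosθ| / √(L² − r² sin²θ) = 0.072·170.2·0.45710/0.17867 = 31.345 rad/s.

31.3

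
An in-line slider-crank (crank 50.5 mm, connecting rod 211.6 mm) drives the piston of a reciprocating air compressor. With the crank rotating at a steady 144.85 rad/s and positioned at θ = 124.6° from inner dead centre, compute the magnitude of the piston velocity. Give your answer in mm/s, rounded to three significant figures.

5190

ω = 144.8 rad/s
For an in-line slider-crank, x = r cosθ + √(L² − r² sin²θ), so v = −rω sinθ·[1 + r cosθ/√(L² − r² sin²θ)].
With r = 0.0505 m, L = 0.2116 m, θ = 124.6°: √(L² − r² sin²θ) = 0.20748 m.
v = −0.0505·144.8·0.82314·[1 + 0.0505·-0.56784/0.20748] = -5.189 m/s.
|v| = 5.189 m/s = 5189 mm/s.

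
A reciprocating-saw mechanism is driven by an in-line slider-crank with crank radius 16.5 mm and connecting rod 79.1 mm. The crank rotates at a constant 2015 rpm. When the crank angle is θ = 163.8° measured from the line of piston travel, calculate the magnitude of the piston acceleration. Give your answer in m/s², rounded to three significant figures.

575

ω = 2π·2015/60 = 211 rad/s
x(θ) = r cosθ + √(L² − r² sin²θ); with ω constant, a = ω²·d²x/dθ².
d²x/dθ² = −r cosθ − r²(cos2θ)/√u − r⁴ sin²2θ/(4u^{3/2}),  u = L² − r² sin²θ = 0.00623562 m².
Substituting r = 0.0165 m, L = 0.0791 m, θ = 163.8°: d²x/dθ² = +0.012923 m.
a = ω²·d²x/dθ² = (211)²·(+0.012923) = +575.4 m/s²;  |a| = 575.4 m/s².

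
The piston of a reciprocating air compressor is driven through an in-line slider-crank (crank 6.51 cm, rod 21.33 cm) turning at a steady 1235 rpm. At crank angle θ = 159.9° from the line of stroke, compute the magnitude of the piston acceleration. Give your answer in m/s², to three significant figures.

764

ω = 2π·1235/60 = 129.3 rad/s
x(θ) = r cosθ + √(L² − r² sin²θ); with ω constant, a = ω²·d²x/dθ².
d²x/dθ² = −r cosθ − r²(cos2θ)/√u − r⁴ sin²2θ/(4u^{3/2}),  u = L² − r² sin²θ = 0.0449964 m².
Substituting r = 0.0651 m, L = 0.2133 m, θ = 159.9°: d²x/dθ² = +0.045679 m.
a = ω²·d²x/dθ² = (129.3)²·(+0.045679) = +764.03 m/s²;  |a| = 764.03 m/s².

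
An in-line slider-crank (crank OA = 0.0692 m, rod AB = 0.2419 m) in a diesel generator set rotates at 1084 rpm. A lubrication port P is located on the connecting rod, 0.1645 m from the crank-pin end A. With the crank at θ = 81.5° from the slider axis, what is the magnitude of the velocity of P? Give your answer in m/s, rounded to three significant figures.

ω = 113.5 rad/s.  Crank-pin speed |V_A| = rω = 7.8553 m/s, perpendicular to OA.
Rod angle: sinφ = −(r/L) sinθ ⇒ φ = -16.435°; ω_rod = −rω cosθ/√(L²−r²sin²θ) = -5.0043 rad/s.
V_P = V_A + ω_rod × AP, with AP = 0.1645 m along the rod.
Components: V_Px = −rω sinθ − a·ω_rod·sinφ = -8.0019 m/s;  V_Py = rω cosθ + a·ω_rod·cosφ = +0.37151 m/s.
|V_P| = √(V_Px² + V_Py²) = 8.0106 m/s.

8.01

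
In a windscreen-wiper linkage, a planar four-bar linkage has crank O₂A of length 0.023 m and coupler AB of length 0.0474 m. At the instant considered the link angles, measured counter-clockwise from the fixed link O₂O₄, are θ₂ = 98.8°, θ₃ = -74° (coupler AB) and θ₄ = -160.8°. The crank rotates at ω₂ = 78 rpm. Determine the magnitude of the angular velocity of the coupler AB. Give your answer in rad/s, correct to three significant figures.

ω₂ = 8.168 rad/s (from 78 rpm).
Differentiating the loop-closure r₂e^{iθ₂}+r₃e^{iθ₃}=r₁+r₄e^{iθ₄} gives r₂ω₂e^{iθ₂}+r₃ω₃e^{iθ₃}=r₄ω₄e^{iθ₄}.
Eliminating the other unknown: ω₃ = r₂ω₂ sin(θ₄−θ₂) / [r₃ sin(θ₃−θ₄)].
Numerator sine = +0.98357; denominator sine = +0.99844.
Result = 0.023·8.168·(+0.98357) / (0.0474·(+0.99844)) = +3.9044 rad/s; magnitude 3.9044 rad/s.

3.90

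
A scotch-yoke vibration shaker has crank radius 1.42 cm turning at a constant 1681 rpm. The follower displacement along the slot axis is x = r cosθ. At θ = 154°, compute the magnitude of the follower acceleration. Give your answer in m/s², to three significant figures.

395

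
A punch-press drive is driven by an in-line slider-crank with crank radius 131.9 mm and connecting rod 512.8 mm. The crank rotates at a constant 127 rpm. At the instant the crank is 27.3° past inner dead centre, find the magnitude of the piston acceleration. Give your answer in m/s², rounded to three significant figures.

24.3

ω = 2π·127/60 = 13.3 rad/s
x(θ) = r cosθ + √(L² − r² sin²θ); with ω constant, a = ω²·d²x/dθ².
d²x/dθ² = −r cosθ − r²(cos2θ)/√u − r⁴ sin²2θ/(4u^{3/2}),  u = L² − r² sin²θ = 0.259304 m².
Substituting r = 0.1319 m, L = 0.5128 m, θ = 27.3°: d²x/dθ² = -0.13738 m.
a = ω²·d²x/dθ² = (13.3)²·(-0.13738) = -24.299 m/s²;  |a| = 24.299 m/s².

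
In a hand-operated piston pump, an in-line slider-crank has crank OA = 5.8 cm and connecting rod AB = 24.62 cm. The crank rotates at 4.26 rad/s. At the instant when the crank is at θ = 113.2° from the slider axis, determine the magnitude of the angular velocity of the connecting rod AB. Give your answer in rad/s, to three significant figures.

0.405

ω = 4.26 rad/s
The rod makes angle φ with the slider axis where L sinφ = r sinθ; differentiating, L cosφ·φ̇ = r ω cosθ.
L cosφ = √(L² − r² sin²θ) = 0.24036 m.
|ω_rod| = r ω |cosθ| / √(L² − r² sin²θ) = 0.058·4.26·0.39394/0.24036 = 0.40496 rad/s.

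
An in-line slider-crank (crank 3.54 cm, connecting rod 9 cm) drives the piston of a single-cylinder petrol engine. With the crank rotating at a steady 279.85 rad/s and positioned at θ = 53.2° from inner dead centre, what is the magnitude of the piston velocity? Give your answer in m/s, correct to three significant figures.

ω = 279.9 rad/s
For an in-line slider-crank, x = r cosθ + √(L² − r² sin²θ), so v = −rω sinθ·[1 + r cosθ/√(L² − r² sin²θ)].
With r = 0.0354 m, L = 0.09 m, θ = 53.2°: √(L² − r² sin²θ) = 0.08542 m.
v = −0.0354·279.9·0.80073·[1 + 0.0354·0.59902/0.08542] = -9.9019 m/s.
|v| = 9.9019 m/s.

9.90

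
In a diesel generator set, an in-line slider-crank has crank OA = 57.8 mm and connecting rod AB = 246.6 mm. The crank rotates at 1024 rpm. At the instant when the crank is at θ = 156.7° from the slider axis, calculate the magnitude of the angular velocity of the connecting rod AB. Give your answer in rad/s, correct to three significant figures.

ω = 107.2 rad/s (converted from 1024 rpm).
The rod makes angle φ with the slider axis where L sinφ = r sinθ; differentiating, L cosφ·φ̇ = r ω cosθ.
L cosφ = √(L² − r² sin²θ) = 0.24554 m.
|ω_rod| = r ω |cosθ| / √(L² − r² sin²θ) = 0.0578·107.2·0.91845/0.24554 = 23.184 rad/s.

23.2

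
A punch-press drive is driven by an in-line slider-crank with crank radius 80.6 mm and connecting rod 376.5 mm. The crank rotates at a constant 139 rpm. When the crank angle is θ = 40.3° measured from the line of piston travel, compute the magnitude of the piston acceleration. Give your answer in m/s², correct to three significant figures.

ω = 2π·139/60 = 14.56 rad/s
x(θ) = r cosθ + √(L² − r² sin²θ); with ω constant, a = ω²·d²x/dθ².
d²x/dθ² = −r cosθ − r²(cos2θ)/√u − r⁴ sin²2θ/(4u^{3/2}),  u = L² − r² sin²θ = 0.139035 m².
Substituting r = 0.0806 m, L = 0.3765 m, θ = 40.3°: d²x/dθ² = -0.064515 m.
a = ω²·d²x/dθ² = (14.56)²·(-0.064515) = -13.669 m/s²;  |a| = 13.669 m/s².

13.7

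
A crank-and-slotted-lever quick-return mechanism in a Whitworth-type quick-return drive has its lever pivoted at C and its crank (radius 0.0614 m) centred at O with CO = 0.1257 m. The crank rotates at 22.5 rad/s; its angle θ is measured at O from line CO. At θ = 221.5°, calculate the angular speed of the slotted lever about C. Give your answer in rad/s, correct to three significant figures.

ω = 22.5 rad/s
Crank pin A relative to C: A = (d + r cosθ, r sinθ); lever angle φ = atan2(r sinθ, d + r cosθ).
Differentiating tanφ: φ̇ = rω(d cosθ + r)/(d² + r² + 2dr cosθ).
d² + r² + 2dr cosθ = |CA|² = 0.0080096 m²;  d cosθ + r = -0.032744 m.
|ω_lever| = |0.0614·22.5·-0.032744| / 0.0080096 = 5.6477 rad/s.

5.65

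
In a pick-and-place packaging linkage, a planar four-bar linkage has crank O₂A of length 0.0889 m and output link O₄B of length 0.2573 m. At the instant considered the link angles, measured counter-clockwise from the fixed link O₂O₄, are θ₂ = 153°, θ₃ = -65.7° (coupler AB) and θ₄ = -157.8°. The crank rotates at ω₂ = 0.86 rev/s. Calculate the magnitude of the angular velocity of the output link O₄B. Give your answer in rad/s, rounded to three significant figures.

ω₂ = 5.404 rad/s (from 0.86 rev/s).
Differentiating the loop-closure r₂e^{iθ₂}+r₃e^{iθ₃}=r₁+r₄e^{iθ₄} gives r₂ω₂e^{iθ₂}+r₃ω₃e^{iθ₃}=r₄ω₄e^{iθ₄}.
Eliminating the other unknown: ω₄ = r₂ω₂ sin(θ₂−θ₃) / [r₄ sin(θ₄−θ₃)].
Numerator sine = -0.62524; denominator sine = -0.99933.
Result = 0.0889·5.404·(-0.62524) / (0.2573·(-0.99933)) = +1.1681 rad/s; magnitude 1.1681 rad/s.

1.17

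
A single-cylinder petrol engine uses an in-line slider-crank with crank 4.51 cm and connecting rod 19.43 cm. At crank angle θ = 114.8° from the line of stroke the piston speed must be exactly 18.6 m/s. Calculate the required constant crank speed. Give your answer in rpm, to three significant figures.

4820

For an in-line slider-crank, |v_piston| = rω|sinθ|·[1 + r cosθ/√(L² − r² sin²θ)].
With r = 0.0451 m, L = 0.1943 m, θ = 114.8°: the bracketed kinematic factor |dx/dθ| = 0.036863 m.
ω = v/|dx/dθ| = 18.6/0.036863 = 504.57 rad/s.
N = 60ω/(2π) = 4818.3 rpm.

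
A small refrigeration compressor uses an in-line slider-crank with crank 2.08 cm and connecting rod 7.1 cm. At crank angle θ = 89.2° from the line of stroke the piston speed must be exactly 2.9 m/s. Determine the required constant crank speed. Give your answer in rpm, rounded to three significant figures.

1330

For an in-line slider-crank, |v_piston| = rω|sinθ|·[1 + r cosθ/√(L² − r² sin²θ)].
With r = 0.0208 m, L = 0.071 m, θ = 89.2°: the bracketed kinematic factor |dx/dθ| = 0.020887 m.
ω = v/|dx/dθ| = 2.9/0.020887 = 138.84 rad/s.
N = 60ω/(2π) = 1325.9 rpm.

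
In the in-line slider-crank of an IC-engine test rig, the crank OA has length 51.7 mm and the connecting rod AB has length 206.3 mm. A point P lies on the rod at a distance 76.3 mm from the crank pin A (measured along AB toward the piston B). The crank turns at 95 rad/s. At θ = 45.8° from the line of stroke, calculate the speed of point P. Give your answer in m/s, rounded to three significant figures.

4.33

ω = 95 rad/s.  Crank-pin speed |V_A| = rω = 4.9115 m/s, perpendicular to OA.
Rod angle: sinφ = −(r/L) sinθ ⇒ φ = -10.350°; ω_rod = −rω cosθ/√(L²−r²sin²θ) = -16.872 rad/s.
V_P = V_A + ω_rod × AP, with AP = 0.0763 m along the rod.
Components: V_Px = −rω sinθ − a·ω_rod·sinφ = -3.7524 m/s;  V_Py = rω cosθ + a·ω_rod·cosφ = +2.1577 m/s.
|V_P| = √(V_Px² + V_Py²) = 4.3285 m/s.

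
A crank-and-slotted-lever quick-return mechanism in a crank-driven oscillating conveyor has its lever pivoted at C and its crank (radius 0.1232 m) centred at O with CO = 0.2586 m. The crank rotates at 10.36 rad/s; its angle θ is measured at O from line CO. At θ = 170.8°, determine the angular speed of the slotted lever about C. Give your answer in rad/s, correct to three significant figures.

ω = 10.36 rad/s
Crank pin A relative to C: A = (d + r cosθ, r sinθ); lever angle φ = atan2(r sinθ, d + r cosθ).
Differentiating tanφ: φ̇ = rω(d cosθ + r)/(d² + r² + 2dr cosθ).
d² + r² + 2dr cosθ = |CA|² = 0.0191528 m²;  d cosθ + r = -0.13207 m.
|ω_lever| = |0.1232·10.36·-0.13207| / 0.0191528 = 8.8014 rad/s.

8.80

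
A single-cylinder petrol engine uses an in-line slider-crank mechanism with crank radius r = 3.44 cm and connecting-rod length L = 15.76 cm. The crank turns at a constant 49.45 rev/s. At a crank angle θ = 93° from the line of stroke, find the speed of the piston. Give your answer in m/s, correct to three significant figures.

10.5

ω = 2π·49.5 = 310.7 rad/s
For an in-line slider-crank, x = r cosθ + √(L² − r² sin²θ), so v = −rω sinθ·[1 + r cosθ/√(L² − r² sin²θ)].
With r = 0.0344 m, L = 0.1576 m, θ = 93°: √(L² − r² sin²θ) = 0.15381 m.
v = −0.0344·310.7·0.99863·[1 + 0.0344·-0.05234/0.15381] = -10.549 m/s.
|v| = 10.549 m/s.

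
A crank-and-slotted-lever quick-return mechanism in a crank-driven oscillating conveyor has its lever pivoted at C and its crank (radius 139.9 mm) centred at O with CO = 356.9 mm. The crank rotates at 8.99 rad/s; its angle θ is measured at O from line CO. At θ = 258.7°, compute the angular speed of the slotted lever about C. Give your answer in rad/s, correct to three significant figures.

ω = 8.99 rad/s
Crank pin A relative to C: A = (d + r cosθ, r sinθ); lever angle φ = atan2(r sinθ, d + r cosθ).
Differentiating tanφ: φ̇ = rω(d cosθ + r)/(d² + r² + 2dr cosθ).
d² + r² + 2dr cosθ = |CA|² = 0.127382 m²;  d cosθ + r = +0.069967 m.
|ω_lever| = |0.1399·8.99·+0.069967| / 0.127382 = 0.69081 rad/s.

0.691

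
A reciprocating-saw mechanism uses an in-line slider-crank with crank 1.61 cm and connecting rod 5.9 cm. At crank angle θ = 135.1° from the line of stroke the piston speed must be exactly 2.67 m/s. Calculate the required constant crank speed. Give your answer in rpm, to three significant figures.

2790

For an in-line slider-crank, |v_piston| = rω|sinθ|·[1 + r cosθ/√(L² − r² sin²θ)].
With r = 0.0161 m, L = 0.059 m, θ = 135.1°: the bracketed kinematic factor |dx/dθ| = 0.0091259 m.
ω = v/|dx/dθ| = 2.67/0.0091259 = 292.57 rad/s.
N = 60ω/(2π) = 2793.9 rpm.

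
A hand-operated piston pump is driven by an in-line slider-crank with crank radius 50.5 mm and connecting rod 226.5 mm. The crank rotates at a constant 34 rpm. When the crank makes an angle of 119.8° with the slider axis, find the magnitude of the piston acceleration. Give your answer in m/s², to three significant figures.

ω = 2π·34/60 = 3.56 rad/s
x(θ) = r cosθ + √(L² − r² sin²θ); with ω constant, a = ω²·d²x/dθ².
d²x/dθ² = −r cosθ − r²(cos2θ)/√u − r⁴ sin²2θ/(4u^{3/2}),  u = L² − r² sin²θ = 0.0493819 m².
Substituting r = 0.0505 m, L = 0.2265 m, θ = 119.8°: d²x/dθ² = +0.030794 m.
a = ω²·d²x/dθ² = (3.56)²·(+0.030794) = +0.39038 m/s²;  |a| = 0.39038 m/s².

0.390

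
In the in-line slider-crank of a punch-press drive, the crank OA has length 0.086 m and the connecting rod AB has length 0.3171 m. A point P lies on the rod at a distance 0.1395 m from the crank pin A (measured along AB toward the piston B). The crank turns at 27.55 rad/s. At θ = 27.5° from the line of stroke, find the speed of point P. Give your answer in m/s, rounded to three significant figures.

1.69

ω = 27.55 rad/s.  Crank-pin speed |V_A| = rω = 2.3693 m/s, perpendicular to OA.
Rod angle: sinφ = −(r/L) sinθ ⇒ φ = -7.194°; ω_rod = −rω cosθ/√(L²−r²sin²θ) = -6.6801 rad/s.
V_P = V_A + ω_rod × AP, with AP = 0.1395 m along the rod.
Components: V_Px = −rω sinθ − a·ω_rod·sinφ = -1.2107 m/s;  V_Py = rω cosθ + a·ω_rod·cosφ = +1.1771 m/s.
|V_P| = √(V_Px² + V_Py²) = 1.6886 m/s.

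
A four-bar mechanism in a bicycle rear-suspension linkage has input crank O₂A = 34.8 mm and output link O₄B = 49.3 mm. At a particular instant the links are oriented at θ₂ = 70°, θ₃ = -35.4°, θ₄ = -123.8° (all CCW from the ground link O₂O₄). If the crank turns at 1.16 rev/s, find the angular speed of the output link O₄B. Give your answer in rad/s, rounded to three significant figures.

4.96

ω₂ = 7.288 rad/s (from 1.16 rev/s).
Differentiating the loop-closure r₂e^{iθ₂}+r₃e^{iθ₃}=r₁+r₄e^{iθ₄} gives r₂ω₂e^{iθ₂}+r₃ω₃e^{iθ₃}=r₄ω₄e^{iθ₄}.
Eliminating the other unknown: ω₄ = r₂ω₂ sin(θ₂−θ₃) / [r₄ sin(θ₄−θ₃)].
Numerator sine = +0.96410; denominator sine = -0.99961.
Result = 0.0348·7.288·(+0.96410) / (0.0493·(-0.99961)) = -4.962 rad/s; magnitude 4.962 rad/s.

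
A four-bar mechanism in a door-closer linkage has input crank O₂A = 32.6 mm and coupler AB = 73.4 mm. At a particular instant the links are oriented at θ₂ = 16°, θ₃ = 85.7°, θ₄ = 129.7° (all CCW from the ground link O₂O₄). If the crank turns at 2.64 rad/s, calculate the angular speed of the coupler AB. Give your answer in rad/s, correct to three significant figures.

ω₂ = 2.64 rad/s
Differentiating the loop-closure r₂e^{iθ₂}+r₃e^{iθ₃}=r₁+r₄e^{iθ₄} gives r₂ω₂e^{iθ₂}+r₃ω₃e^{iθ₃}=r₄ω₄e^{iθ₄}.
Eliminating the other unknown: ω₃ = r₂ω₂ sin(θ₄−θ₂) / [r₃ sin(θ₃−θ₄)].
Numerator sine = +0.91566; denominator sine = -0.69466.
Result = 0.0326·2.64·(+0.91566) / (0.0734·(-0.69466)) = -1.5456 rad/s; magnitude 1.5456 rad/s.

1.55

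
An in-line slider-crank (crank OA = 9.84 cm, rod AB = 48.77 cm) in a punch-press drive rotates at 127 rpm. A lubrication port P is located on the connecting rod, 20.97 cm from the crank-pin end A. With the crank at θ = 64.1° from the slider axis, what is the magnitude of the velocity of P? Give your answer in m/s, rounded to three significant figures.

1.27

ω = 13.3 rad/s.  Crank-pin speed |V_A| = rω = 1.3087 m/s, perpendicular to OA.
Rod angle: sinφ = −(r/L) sinθ ⇒ φ = -10.457°; ω_rod = −rω cosθ/√(L²−r²sin²θ) = -1.1919 rad/s.
V_P = V_A + ω_rod × AP, with AP = 0.2097 m along the rod.
Components: V_Px = −rω sinθ − a·ω_rod·sinφ = -1.2226 m/s;  V_Py = rω cosθ + a·ω_rod·cosφ = +0.32584 m/s.
|V_P| = √(V_Px² + V_Py²) = 1.2653 m/s.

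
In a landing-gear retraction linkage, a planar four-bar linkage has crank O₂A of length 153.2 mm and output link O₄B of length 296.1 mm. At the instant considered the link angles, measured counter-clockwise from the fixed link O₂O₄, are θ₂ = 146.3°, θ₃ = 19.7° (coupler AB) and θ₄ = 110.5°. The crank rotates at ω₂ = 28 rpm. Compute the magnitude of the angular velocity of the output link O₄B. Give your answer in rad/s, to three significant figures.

1.22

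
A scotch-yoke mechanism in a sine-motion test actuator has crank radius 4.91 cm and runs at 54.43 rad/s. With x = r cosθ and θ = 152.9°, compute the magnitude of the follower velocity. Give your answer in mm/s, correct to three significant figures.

ω = 54.43 rad/s
x = r cosθ ⇒ ẋ = −rω sinθ.
|v| = rω|sinθ| = 0.0491·54.43·|sin 152.9°| = 1.2174 m/s = 1217.4 mm/s.

1220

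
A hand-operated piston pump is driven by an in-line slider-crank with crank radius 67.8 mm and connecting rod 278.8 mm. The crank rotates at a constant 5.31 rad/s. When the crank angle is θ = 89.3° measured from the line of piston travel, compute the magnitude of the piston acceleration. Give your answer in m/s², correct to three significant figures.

0.456

ω = 5.31 rad/s
x(θ) = r cosθ + √(L² − r² sin²θ); with ω constant, a = ω²·d²x/dθ².
d²x/dθ² = −r cosθ − r²(cos2θ)/√u − r⁴ sin²2θ/(4u^{3/2}),  u = L² − r² sin²θ = 0.0731333 m².
Substituting r = 0.0678 m, L = 0.2788 m, θ = 89.3°: d²x/dθ² = +0.016165 m.
a = ω²·d²x/dθ² = (5.31)²·(+0.016165) = +0.45578 m/s²;  |a| = 0.45578 m/s².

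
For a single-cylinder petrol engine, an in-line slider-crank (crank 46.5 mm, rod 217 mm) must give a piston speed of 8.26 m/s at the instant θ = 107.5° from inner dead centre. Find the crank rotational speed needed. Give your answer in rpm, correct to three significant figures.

1900

For an in-line slider-crank, |v_piston| = rω|sinθ|·[1 + r cosθ/√(L² − r² sin²θ)].
With r = 0.0465 m, L = 0.217 m, θ = 107.5°: the bracketed kinematic factor |dx/dθ| = 0.041429 m.
ω = v/|dx/dθ| = 8.26/0.041429 = 199.38 rad/s.
N = 60ω/(2π) = 1903.9 rpm.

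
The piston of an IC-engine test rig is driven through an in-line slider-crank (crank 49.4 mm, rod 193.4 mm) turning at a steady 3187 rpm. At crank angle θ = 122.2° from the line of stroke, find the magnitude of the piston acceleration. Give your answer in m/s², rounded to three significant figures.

3530

ω = 2π·3187/60 = 333.7 rad/s
x(θ) = r cosθ + √(L² − r² sin²θ); with ω constant, a = ω²·d²x/dθ².
d²x/dθ² = −r cosθ − r²(cos2θ)/√u − r⁴ sin²2θ/(4u^{3/2}),  u = L² − r² sin²θ = 0.0356562 m².
Substituting r = 0.0494 m, L = 0.1934 m, θ = 122.2°: d²x/dθ² = +0.031728 m.
a = ω²·d²x/dθ² = (333.7)²·(+0.031728) = +3534 m/s²;  |a| = 3534 m/s².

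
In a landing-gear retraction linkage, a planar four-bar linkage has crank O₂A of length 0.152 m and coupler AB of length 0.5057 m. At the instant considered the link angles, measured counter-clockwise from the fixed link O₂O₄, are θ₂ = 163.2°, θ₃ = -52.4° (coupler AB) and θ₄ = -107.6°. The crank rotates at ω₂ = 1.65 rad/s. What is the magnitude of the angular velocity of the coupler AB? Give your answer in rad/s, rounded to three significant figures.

0.604

ω₂ = 1.65 rad/s
Differentiating the loop-closure r₂e^{iθ₂}+r₃e^{iθ₃}=r₁+r₄e^{iθ₄} gives r₂ω₂e^{iθ₂}+r₃ω₃e^{iθ₃}=r₄ω₄e^{iθ₄}.
Eliminating the other unknown: ω₃ = r₂ω₂ sin(θ₄−θ₂) / [r₃ sin(θ₃−θ₄)].
Numerator sine = +0.99990; denominator sine = +0.82115.
Result = 0.152·1.65·(+0.99990) / (0.5057·(+0.82115)) = +0.60391 rad/s; magnitude 0.60391 rad/s.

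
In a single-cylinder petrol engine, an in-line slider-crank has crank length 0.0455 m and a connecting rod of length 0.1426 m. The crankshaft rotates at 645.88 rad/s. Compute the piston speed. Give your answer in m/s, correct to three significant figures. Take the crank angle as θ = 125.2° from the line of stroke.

ω = 645.9 rad/s
For an in-line slider-crank, x = r cosθ + √(L² − r² sin²θ), so v = −rω sinθ·[1 + r cosθ/√(L² − r² sin²θ)].
With r = 0.0455 m, L = 0.1426 m, θ = 125.2°: √(L² − r² sin²θ) = 0.13767 m.
v = −0.0455·645.9·0.81714·[1 + 0.0455·-0.57643/0.13767] = -19.439 m/s.
|v| = 19.439 m/s.

19.4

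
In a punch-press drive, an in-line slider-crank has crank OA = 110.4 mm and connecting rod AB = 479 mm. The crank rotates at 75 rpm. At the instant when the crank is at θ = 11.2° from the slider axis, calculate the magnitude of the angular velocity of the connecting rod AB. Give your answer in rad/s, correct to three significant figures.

1.78

ω = 7.854 rad/s (converted from 75 rpm).
The rod makes angle φ with the slider axis where L sinφ = r sinθ; differentiating, L cosφ·φ̇ = r ω cosθ.
L cosφ = √(L² − r² sin²θ) = 0.47852 m.
|ω_rod| = r ω |cosθ| / √(L² − r² sin²θ) = 0.1104·7.854·0.98096/0.47852 = 1.7775 rad/s.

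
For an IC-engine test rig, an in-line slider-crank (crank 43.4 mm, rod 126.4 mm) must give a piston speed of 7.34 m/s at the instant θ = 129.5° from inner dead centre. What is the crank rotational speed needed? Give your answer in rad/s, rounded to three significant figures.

283

For an in-line slider-crank, |v_piston| = rω|sinθ|·[1 + r cosθ/√(L² − r² sin²θ)].
With r = 0.0434 m, L = 0.1264 m, θ = 129.5°: the bracketed kinematic factor |dx/dθ| = 0.025904 m.
ω = v/|dx/dθ| = 7.34/0.025904 = 283.36 rad/s.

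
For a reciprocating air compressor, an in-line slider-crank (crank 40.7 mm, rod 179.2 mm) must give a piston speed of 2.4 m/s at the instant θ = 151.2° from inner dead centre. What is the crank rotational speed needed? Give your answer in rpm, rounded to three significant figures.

1460

For an in-line slider-crank, |v_piston| = rω|sinθ|·[1 + r cosθ/√(L² − r² sin²θ)].
With r = 0.0407 m, L = 0.1792 m, θ = 151.2°: the bracketed kinematic factor |dx/dθ| = 0.015681 m.
ω = v/|dx/dθ| = 2.4/0.015681 = 153.05 rad/s.
N = 60ω/(2π) = 1461.5 rpm.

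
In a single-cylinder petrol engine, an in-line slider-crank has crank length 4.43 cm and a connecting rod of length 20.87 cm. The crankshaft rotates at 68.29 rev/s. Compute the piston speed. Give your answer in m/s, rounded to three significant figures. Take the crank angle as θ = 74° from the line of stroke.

ω = 2π·68.3 = 429.1 rad/s
For an in-line slider-crank, x = r cosθ + √(L² − r² sin²θ), so v = −rω sinθ·[1 + r cosθ/√(L² − r² sin²θ)].
With r = 0.0443 m, L = 0.2087 m, θ = 74°: √(L² − r² sin²θ) = 0.20431 m.
v = −0.0443·429.1·0.96126·[1 + 0.0443·0.27564/0.20431] = -19.364 m/s.
|v| = 19.364 m/s.

19.4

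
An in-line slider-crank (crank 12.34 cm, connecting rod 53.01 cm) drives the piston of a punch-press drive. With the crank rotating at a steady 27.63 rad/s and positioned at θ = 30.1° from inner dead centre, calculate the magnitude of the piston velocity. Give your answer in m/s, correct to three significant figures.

ω = 27.63 rad/s
For an in-line slider-crank, x = r cosθ + √(L² − r² sin²θ), so v = −rω sinθ·[1 + r cosθ/√(L² − r² sin²θ)].
With r = 0.1234 m, L = 0.5301 m, θ = 30.1°: √(L² − r² sin²θ) = 0.52648 m.
v = −0.1234·27.63·0.50151·[1 + 0.1234·0.86515/0.52648] = -2.0567 m/s.
|v| = 2.0567 m/s.

2.06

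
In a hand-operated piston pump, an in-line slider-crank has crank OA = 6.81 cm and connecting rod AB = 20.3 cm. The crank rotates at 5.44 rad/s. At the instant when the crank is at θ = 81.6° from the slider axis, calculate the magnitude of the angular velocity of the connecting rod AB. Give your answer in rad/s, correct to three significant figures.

ω = 5.44 rad/s
The rod makes angle φ with the slider axis where L sinφ = r sinθ; differentiating, L cosφ·φ̇ = r ω cosθ.
L cosφ = √(L² − r² sin²θ) = 0.1915 m.
|ω_rod| = r ω |cosθ| / √(L² − r² sin²θ) = 0.0681·5.44·0.14608/0.1915 = 0.28261 rad/s.

0.283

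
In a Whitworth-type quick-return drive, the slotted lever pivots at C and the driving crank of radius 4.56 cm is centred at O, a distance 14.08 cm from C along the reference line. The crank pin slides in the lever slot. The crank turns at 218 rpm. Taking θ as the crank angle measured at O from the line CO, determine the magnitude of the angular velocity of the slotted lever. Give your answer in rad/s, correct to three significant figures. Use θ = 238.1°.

ω = 22.83 rad/s (from 218 rpm).
Crank pin A relative to C: A = (d + r cosθ, r sinθ); lever angle φ = atan2(r sinθ, d + r cosθ).
Differentiating tanφ: φ̇ = rω(d cosθ + r)/(d² + r² + 2dr cosθ).
d² + r² + 2dr cosθ = |CA|² = 0.0151183 m²;  d cosθ + r = -0.028804 m.
|ω_lever| = |0.0456·22.83·-0.028804| / 0.0151183 = 1.9834 rad/s.

1.98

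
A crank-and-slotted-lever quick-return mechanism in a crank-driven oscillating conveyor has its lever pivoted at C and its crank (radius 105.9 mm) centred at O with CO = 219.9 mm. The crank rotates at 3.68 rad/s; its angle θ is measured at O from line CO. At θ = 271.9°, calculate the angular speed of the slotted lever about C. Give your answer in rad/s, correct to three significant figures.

ω = 3.68 rad/s
Crank pin A relative to C: A = (d + r cosθ, r sinθ); lever angle φ = atan2(r sinθ, d + r cosθ).
Differentiating tanφ: φ̇ = rω(d cosθ + r)/(d² + r² + 2dr cosθ).
d² + r² + 2dr cosθ = |CA|² = 0.061115 m²;  d cosθ + r = +0.11319 m.
|ω_lever| = |0.1059·3.68·+0.11319| / 0.061115 = 0.72178 rad/s.

0.722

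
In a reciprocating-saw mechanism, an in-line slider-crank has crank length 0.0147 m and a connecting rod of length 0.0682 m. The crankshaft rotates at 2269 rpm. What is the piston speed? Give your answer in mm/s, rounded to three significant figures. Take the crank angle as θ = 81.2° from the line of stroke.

ω = 2π·2269/60 = 237.6 rad/s
For an in-line slider-crank, x = r cosθ + √(L² − r² sin²θ), so v = −rω sinθ·[1 + r cosθ/√(L² − r² sin²θ)].
With r = 0.0147 m, L = 0.0682 m, θ = 81.2°: √(L² − r² sin²θ) = 0.066635 m.
v = −0.0147·237.6·0.98823·[1 + 0.0147·0.15299/0.066635] = -3.5682 m/s.
|v| = 3.5682 m/s = 3568.2 mm/s.

3570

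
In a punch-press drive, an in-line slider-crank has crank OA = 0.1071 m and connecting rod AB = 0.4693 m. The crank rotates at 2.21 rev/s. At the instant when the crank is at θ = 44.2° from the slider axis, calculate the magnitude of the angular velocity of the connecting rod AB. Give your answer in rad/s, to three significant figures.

2.30

ω = 13.89 rad/s (converted from 2.21 rev/s).
The rod makes angle φ with the slider axis where L sinφ = r sinθ; differentiating, L cosφ·φ̇ = r ω cosθ.
L cosφ = √(L² − r² sin²θ) = 0.46332 m.
|ω_rod| = r ω |cosθ| / √(L² − r² sin²θ) = 0.1071·13.89·0.71691/0.46332 = 2.3011 rad/s.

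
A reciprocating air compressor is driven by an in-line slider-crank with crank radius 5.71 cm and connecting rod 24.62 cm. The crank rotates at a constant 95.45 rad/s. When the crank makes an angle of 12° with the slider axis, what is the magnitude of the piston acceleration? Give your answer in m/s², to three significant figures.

619

ω = 95.45 rad/s
x(θ) = r cosθ + √(L² − r² sin²θ); with ω constant, a = ω²·d²x/dθ².
d²x/dθ² = −r cosθ − r²(cos2θ)/√u − r⁴ sin²2θ/(4u^{3/2}),  u = L² − r² sin²θ = 0.0604735 m².
Substituting r = 0.0571 m, L = 0.2462 m, θ = 12°: d²x/dθ² = -0.067994 m.
a = ω²·d²x/dθ² = (95.45)²·(-0.067994) = -619.47 m/s²;  |a| = 619.47 m/s².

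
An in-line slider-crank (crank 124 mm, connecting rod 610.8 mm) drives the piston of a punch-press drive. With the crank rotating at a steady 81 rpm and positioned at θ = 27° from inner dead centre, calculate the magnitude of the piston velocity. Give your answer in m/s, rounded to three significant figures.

0.564

ω = 2π·81/60 = 8.482 rad/s
For an in-line slider-crank, x = r cosθ + √(L² − r² sin²θ), so v = −rω sinθ·[1 + r cosθ/√(L² − r² sin²θ)].
With r = 0.124 m, L = 0.6108 m, θ = 27°: √(L² − r² sin²θ) = 0.6082 m.
v = −0.124·8.482·0.45399·[1 + 0.124·0.89101/0.6082] = -0.56425 m/s.
|v| = 0.56425 m/s.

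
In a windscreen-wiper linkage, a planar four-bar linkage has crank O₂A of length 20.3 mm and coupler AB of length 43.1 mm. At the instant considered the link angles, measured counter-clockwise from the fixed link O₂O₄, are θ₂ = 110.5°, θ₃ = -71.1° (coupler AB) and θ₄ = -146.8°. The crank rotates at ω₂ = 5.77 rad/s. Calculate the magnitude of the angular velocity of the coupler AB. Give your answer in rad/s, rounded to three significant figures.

2.74

ω₂ = 5.77 rad/s
Differentiating the loop-closure r₂e^{iθ₂}+r₃e^{iθ₃}=r₁+r₄e^{iθ₄} gives r₂ω₂e^{iθ₂}+r₃ω₃e^{iθ₃}=r₄ω₄e^{iθ₄}.
Eliminating the other unknown: ω₃ = r₂ω₂ sin(θ₄−θ₂) / [r₃ sin(θ₃−θ₄)].
Numerator sine = +0.97553; denominator sine = +0.96902.
Result = 0.0203·5.77·(+0.97553) / (0.0431·(+0.96902)) = +2.7359 rad/s; magnitude 2.7359 rad/s.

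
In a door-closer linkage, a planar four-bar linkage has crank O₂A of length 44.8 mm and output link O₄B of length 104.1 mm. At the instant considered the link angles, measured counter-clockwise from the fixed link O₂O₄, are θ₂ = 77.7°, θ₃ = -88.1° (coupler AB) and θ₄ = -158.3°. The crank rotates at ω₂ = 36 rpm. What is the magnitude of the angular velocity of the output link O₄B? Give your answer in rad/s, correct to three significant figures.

0.423

ω₂ = 3.77 rad/s (from 36 rpm).
Differentiating the loop-closure r₂e^{iθ₂}+r₃e^{iθ₃}=r₁+r₄e^{iθ₄} gives r₂ω₂e^{iθ₂}+r₃ω₃e^{iθ₃}=r₄ω₄e^{iθ₄}.
Eliminating the other unknown: ω₄ = r₂ω₂ sin(θ₂−θ₃) / [r₄ sin(θ₄−θ₃)].
Numerator sine = +0.24531; denominator sine = -0.94088.
Result = 0.0448·3.77·(+0.24531) / (0.1041·(-0.94088)) = -0.42299 rad/s; magnitude 0.42299 rad/s.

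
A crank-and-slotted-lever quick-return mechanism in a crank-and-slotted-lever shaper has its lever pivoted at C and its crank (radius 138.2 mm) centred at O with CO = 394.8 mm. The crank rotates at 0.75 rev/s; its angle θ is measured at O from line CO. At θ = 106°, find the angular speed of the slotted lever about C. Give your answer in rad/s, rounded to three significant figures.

0.132

ω = 4.712 rad/s (from 0.75 rev/s).
Crank pin A relative to C: A = (d + r cosθ, r sinθ); lever angle φ = atan2(r sinθ, d + r cosθ).
Differentiating tanφ: φ̇ = rω(d cosθ + r)/(d² + r² + 2dr cosθ).
d² + r² + 2dr cosθ = |CA|² = 0.144888 m²;  d cosθ + r = +0.029378 m.
|ω_lever| = |0.1382·4.712·+0.029378| / 0.144888 = 0.13205 rad/s.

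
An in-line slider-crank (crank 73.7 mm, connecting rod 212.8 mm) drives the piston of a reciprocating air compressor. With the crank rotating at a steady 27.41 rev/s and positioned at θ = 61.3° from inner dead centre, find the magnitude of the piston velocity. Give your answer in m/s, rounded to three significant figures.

ω = 2π·27.4 = 172.2 rad/s
For an in-line slider-crank, x = r cosθ + √(L² − r² sin²θ), so v = −rω sinθ·[1 + r cosθ/√(L² − r² sin²θ)].
With r = 0.0737 m, L = 0.2128 m, θ = 61.3°: √(L² − r² sin²θ) = 0.20274 m.
v = −0.0737·172.2·0.87715·[1 + 0.0737·0.48022/0.20274] = -13.077 m/s.
|v| = 13.077 m/s.

13.1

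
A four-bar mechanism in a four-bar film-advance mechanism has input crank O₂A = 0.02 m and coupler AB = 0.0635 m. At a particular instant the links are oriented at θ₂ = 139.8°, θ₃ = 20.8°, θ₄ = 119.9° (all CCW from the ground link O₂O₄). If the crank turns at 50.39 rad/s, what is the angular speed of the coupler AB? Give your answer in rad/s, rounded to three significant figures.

ω₂ = 50.39 rad/s
Differentiating the loop-closure r₂e^{iθ₂}+r₃e^{iθ₃}=r₁+r₄e^{iθ₄} gives r₂ω₂e^{iθ₂}+r₃ω₃e^{iθ₃}=r₄ω₄e^{iθ₄}.
Eliminating the other unknown: ω₃ = r₂ω₂ sin(θ₄−θ₂) / [r₃ sin(θ₃−θ₄)].
Numerator sine = -0.34038; denominator sine = -0.98741.
Result = 0.02·50.39·(-0.34038) / (0.0635·(-0.98741)) = +5.471 rad/s; magnitude 5.471 rad/s.

5.47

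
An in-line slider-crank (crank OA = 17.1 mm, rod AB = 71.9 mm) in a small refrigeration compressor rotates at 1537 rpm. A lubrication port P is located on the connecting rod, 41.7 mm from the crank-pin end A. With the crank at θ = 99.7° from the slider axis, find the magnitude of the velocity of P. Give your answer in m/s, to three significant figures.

ω = 161 rad/s.  Crank-pin speed |V_A| = rω = 2.7523 m/s, perpendicular to OA.
Rod angle: sinφ = −(r/L) sinθ ⇒ φ = -13.558°; ω_rod = −rω cosθ/√(L²−r²sin²θ) = +6.6346 rad/s.
V_P = V_A + ω_rod × AP, with AP = 0.0417 m along the rod.
Components: V_Px = −rω sinθ − a·ω_rod·sinφ = -2.6481 m/s;  V_Py = rω cosθ + a·ω_rod·cosφ = -0.19478 m/s.
|V_P| = √(V_Px² + V_Py²) = 2.6553 m/s.

2.66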